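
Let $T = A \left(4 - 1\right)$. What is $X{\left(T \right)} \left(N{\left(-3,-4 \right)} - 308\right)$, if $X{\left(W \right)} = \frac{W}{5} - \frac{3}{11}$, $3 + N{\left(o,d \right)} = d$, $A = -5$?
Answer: $\frac{11340}{11} \approx 1030.9$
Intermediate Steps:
$N{\left(o,d \right)} = -3 + d$
$T = -15$ ($T = - 5 \left(4 - 1\right) = \left(-5\right) 3 = -15$)
$X{\left(W \right)} = - \frac{3}{11} + \frac{W}{5}$ ($X{\left(W \right)} = W \frac{1}{5} - \frac{3}{11} = \frac{W}{5} - \frac{3}{11} = - \frac{3}{11} + \frac{W}{5}$)
$X{\left(T \right)} \left(N{\left(-3,-4 \right)} - 308\right) = \left(- \frac{3}{11} + \frac{1}{5} \left(-15\right)\right) \left(\left(-3 - 4\right) - 308\right) = \left(- \frac{3}{11} - 3\right) \left(-7 - 308\right) = \left(- \frac{36}{11}\right) \left(-315\right) = \frac{11340}{11}$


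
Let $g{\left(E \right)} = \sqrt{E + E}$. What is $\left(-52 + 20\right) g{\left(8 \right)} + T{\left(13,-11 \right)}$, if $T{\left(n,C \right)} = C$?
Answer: $-139$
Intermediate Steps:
$g{\left(E \right)} = \sqrt{2} \sqrt{E}$ ($g{\left(E \right)} = \sqrt{2 E} = \sqrt{2} \sqrt{E}$)
$\left(-52 + 20\right) g{\left(8 \right)} + T{\left(13,-11 \right)} = \left(-52 + 20\right) \sqrt{2} \sqrt{8} - 11 = - 32 \sqrt{2} \cdot 2 \sqrt{2} - 11 = \left(-32\right) 4 - 11 = -128 - 11 = -139$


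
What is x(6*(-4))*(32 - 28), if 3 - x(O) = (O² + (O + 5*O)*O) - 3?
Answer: -16104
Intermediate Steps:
x(O) = 6 - 7*O² (x(O) = 3 - ((O² + (O + 5*O)*O) - 3) = 3 - ((O² + (6*O)*O) - 3) = 3 - ((O² + 6*O²) - 3) = 3 - (7*O² - 3) = 3 - (-3 + 7*O²) = 3 + (3 - 7*O²) = 6 - 7*O²)
x(6*(-4))*(32 - 28) = (6 - 7*(6*(-4))²)*(32 - 28) = (6 - 7*(-24)²)*4 = (6 - 7*576)*4 = (6 - 4032)*4 = -4026*4 = -16104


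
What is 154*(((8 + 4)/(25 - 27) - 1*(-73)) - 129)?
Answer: -9548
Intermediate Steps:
154*(((8 + 4)/(25 - 27) - 1*(-73)) - 129) = 154*((12/(-2) + 73) - 129) = 154*((12*(-½) + 73) - 129) = 154*((-6 + 73) - 129) = 154*(67 - 129) = 154*(-62) = -9548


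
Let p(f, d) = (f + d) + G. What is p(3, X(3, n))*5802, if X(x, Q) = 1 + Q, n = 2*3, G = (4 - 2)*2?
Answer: 81228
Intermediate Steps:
G = 4 (G = 2*2 = 4)
n = 6
p(f, d) = 4 + d + f (p(f, d) = (f + d) + 4 = (d + f) + 4 = 4 + d + f)
p(3, X(3, n))*5802 = (4 + (1 + 6) + 3)*5802 = (4 + 7 + 3)*5802 = 14*5802 = 81228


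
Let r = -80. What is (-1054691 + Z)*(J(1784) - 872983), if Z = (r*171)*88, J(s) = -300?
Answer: 1972336727273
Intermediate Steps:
Z = -1203840 (Z = -80*171*88 = -13680*88 = -1203840)
(-1054691 + Z)*(J(1784) - 872983) = (-1054691 - 1203840)*(-300 - 872983) = -2258531*(-873283) = 1972336727273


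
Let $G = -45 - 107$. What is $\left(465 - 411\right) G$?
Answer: $-8208$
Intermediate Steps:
$G = -152$
$\left(465 - 411\right) G = \left(465 - 411\right) \left(-152\right) = 54 \left(-152\right) = -8208$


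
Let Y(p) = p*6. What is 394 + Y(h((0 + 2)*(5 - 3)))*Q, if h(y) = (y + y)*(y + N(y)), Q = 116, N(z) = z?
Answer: 44938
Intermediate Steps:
h(y) = 4*y**2 (h(y) = (y + y)*(y + y) = (2*y)*(2*y) = 4*y**2)
Y(p) = 6*p
394 + Y(h((0 + 2)*(5 - 3)))*Q = 394 + (6*(4*((0 + 2)*(5 - 3))**2))*116 = 394 + (6*(4*(2*2)**2))*116 = 394 + (6*(4*4**2))*116 = 394 + (6*(4*16))*116 = 394 + (6*64)*116 = 394 + 384*116 = 394 + 44544 = 44938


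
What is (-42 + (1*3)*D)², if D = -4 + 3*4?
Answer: 324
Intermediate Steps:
D = 8 (D = -4 + 12 = 8)
(-42 + (1*3)*D)² = (-42 + (1*3)*8)² = (-42 + 3*8)² = (-42 + 24)² = (-18)² = 324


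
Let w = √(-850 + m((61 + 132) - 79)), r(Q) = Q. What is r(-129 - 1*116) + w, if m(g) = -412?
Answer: -245 + I*√1262 ≈ -245.0 + 35.525*I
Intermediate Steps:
w = I*√1262 (w = √(-850 - 412) = √(-1262) = I*√1262 ≈ 35.525*I)
r(-129 - 1*116) + w = (-129 - 1*116) + I*√1262 = (-129 - 116) + I*√1262 = -245 + I*√1262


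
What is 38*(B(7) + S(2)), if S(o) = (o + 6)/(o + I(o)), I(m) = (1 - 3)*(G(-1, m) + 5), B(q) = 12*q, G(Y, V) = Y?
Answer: 9424/3 ≈ 3141.3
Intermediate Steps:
I(m) = -8 (I(m) = (1 - 3)*(-1 + 5) = -2*4 = -8)
S(o) = (6 + o)/(-8 + o) (S(o) = (o + 6)/(o - 8) = (6 + o)/(-8 + o))
38*(B(7) + S(2)) = 38*(12*7 + (6 + 2)/(-8 + 2)) = 38*(84 + 8/(-6)) = 38*(84 - ⅙*8) = 38*(84 - 4/3) = 38*(248/3) = 9424/3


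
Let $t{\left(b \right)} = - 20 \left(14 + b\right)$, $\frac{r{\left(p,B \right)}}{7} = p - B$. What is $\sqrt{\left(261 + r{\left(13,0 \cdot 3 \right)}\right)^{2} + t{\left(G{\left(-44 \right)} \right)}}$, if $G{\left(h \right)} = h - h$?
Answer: $6 \sqrt{3434} \approx 351.6$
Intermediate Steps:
$r{\left(p,B \right)} = - 7 B + 7 p$ ($r{\left(p,B \right)} = 7 \left(p - B\right) = - 7 B + 7 p$)
$G{\left(h \right)} = 0$
$t{\left(b \right)} = -280 - 20 b$
$\sqrt{\left(261 + r{\left(13,0 \cdot 3 \right)}\right)^{2} + t{\left(G{\left(-44 \right)} \right)}} = \sqrt{\left(261 + \left(- 7 \cdot 0 \cdot 3 + 7 \cdot 13\right)\right)^{2} - 280} = \sqrt{\left(261 + \left(\left(-7\right) 0 + 91\right)\right)^{2} + \left(-280 + 0\right)} = \sqrt{\left(261 + \left(0 + 91\right)\right)^{2} - 280} = \sqrt{\left(261 + 91\right)^{2} - 280} = \sqrt{352^{2} - 280} = \sqrt{123904 - 280} = \sqrt{123624} = 6 \sqrt{3434}$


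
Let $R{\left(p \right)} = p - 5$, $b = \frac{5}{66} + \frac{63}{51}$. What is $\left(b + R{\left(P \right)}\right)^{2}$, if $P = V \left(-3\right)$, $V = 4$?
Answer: $\frac{309865609}{1258884} \approx 246.14$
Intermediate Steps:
$b = \frac{1471}{1122}$ ($b = 5 \cdot \frac{1}{66} + 63 \cdot \frac{1}{51} = \frac{5}{66} + \frac{21}{17} = \frac{1471}{1122} \approx 1.3111$)
$P = -12$ ($P = 4 \left(-3\right) = -12$)
$R{\left(p \right)} = -5 + p$ ($R{\left(p \right)} = p - 5 = -5 + p$)
$\left(b + R{\left(P \right)}\right)^{2} = \left(\frac{1471}{1122} - 17\right)^{2} = \left(- \frac{17603}{1122}\right)^{2} = \frac{309865609}{1258884}$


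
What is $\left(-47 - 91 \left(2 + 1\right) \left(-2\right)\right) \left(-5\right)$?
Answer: $-2495$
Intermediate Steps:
$\left(-47 - 91 \left(2 + 1\right) \left(-2\right)\right) \left(-5\right) = \left(-47 - 91 \cdot 3 \left(-2\right)\right) \left(-5\right) = \left(-47 - -546\right) \left(-5\right) = \left(-47 + 546\right) \left(-5\right) = 499 \left(-5\right) = -2495$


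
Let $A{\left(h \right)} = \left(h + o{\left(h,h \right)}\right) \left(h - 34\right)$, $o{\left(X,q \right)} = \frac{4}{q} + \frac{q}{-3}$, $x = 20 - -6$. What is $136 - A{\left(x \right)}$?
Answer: $\frac{10760}{39} \approx 275.9$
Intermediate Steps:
$x = 26$ ($x = 20 + 6 = 26$)
$o{\left(X,q \right)} = \frac{4}{q} - \frac{q}{3}$ ($o{\left(X,q \right)} = \frac{4}{q} + q \left(- \frac{1}{3}\right) = \frac{4}{q} - \frac{q}{3}$)
$A{\left(h \right)} = \left(-34 + h\right) \left(\frac{4}{h} + \frac{2 h}{3}\right)$ ($A{\left(h \right)} = \left(h - \left(- \frac{4}{h} + \frac{h}{3}\right)\right) \left(h - 34\right) = \left(\frac{4}{h} + \frac{2 h}{3}\right) \left(-34 + h\right) = \left(-34 + h\right) \left(\frac{4}{h} + \frac{2 h}{3}\right)$)
$136 - A{\left(x \right)} = 136 - \left(4 - \frac{136}{26} - \frac{1768}{3} + \frac{2 \cdot 26^{2}}{3}\right) = 136 - \left(4 - \frac{68}{13} - \frac{1768}{3} + \frac{2}{3} \cdot 676\right) = 136 - \left(4 - \frac{68}{13} - \frac{1768}{3} + \frac{1352}{3}\right) = 136 - - \frac{5456}{39} = 136 + \frac{5456}{39} = \frac{10760}{39}$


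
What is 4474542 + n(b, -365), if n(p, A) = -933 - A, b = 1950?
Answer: 4473974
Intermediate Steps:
4474542 + n(b, -365) = 4474542 + (-933 - 1*(-365)) = 4474542 + (-933 + 365) = 4474542 - 568 = 4473974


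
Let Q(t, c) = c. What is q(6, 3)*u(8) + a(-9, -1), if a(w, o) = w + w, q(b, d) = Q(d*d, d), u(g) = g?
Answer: 6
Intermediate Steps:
q(b, d) = d
a(w, o) = 2*w
q(6, 3)*u(8) + a(-9, -1) = 3*8 + 2*(-9) = 24 - 18 = 6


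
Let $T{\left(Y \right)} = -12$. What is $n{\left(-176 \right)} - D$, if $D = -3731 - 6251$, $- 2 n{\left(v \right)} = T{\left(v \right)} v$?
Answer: $8926$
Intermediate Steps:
$n{\left(v \right)} = 6 v$ ($n{\left(v \right)} = - \frac{\left(-12\right) v}{2} = 6 v$)
$D = -9982$
$n{\left(-176 \right)} - D = 6 \left(-176\right) - -9982 = -1056 + 9982 = 8926$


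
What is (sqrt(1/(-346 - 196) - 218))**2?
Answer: -118157/542 ≈ -218.00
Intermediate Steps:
(sqrt(1/(-346 - 196) - 218))**2 = (sqrt(1/(-542) - 218))**2 = (sqrt(-1/542 - 218))**2 = (sqrt(-118157/542))**2 = (I*sqrt(64041094)/542)**2 = -118157/542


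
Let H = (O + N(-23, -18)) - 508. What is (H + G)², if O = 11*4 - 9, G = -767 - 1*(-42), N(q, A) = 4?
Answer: 1425636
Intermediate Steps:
G = -725 (G = -767 + 42 = -725)
O = 35 (O = 44 - 9 = 35)
H = -469 (H = (35 + 4) - 508 = 39 - 508 = -469)
(H + G)² = (-469 - 725)² = (-1194)² = 1425636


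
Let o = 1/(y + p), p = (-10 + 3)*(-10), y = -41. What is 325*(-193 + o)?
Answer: -1818700/29 ≈ -62714.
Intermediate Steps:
p = 70 (p = -7*(-10) = 70)
o = 1/29 (o = 1/(-41 + 70) = 1/29 ≈ 0.034483)
325*(-193 + o) = 325*(-193 + 1/29) = 325*(-5596/29) = -1818700/29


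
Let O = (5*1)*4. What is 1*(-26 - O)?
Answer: -46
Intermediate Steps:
O = 20 (O = 5*4 = 20)
1*(-26 - O) = 1*(-26 - 1*20) = 1*(-26 - 20) = 1*(-46) = -46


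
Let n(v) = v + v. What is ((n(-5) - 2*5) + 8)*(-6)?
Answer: 72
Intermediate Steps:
n(v) = 2*v
((n(-5) - 2*5) + 8)*(-6) = ((2*(-5) - 2*5) + 8)*(-6) = ((-10 - 10) + 8)*(-6) = (-20 + 8)*(-6) = -12*(-6) = 72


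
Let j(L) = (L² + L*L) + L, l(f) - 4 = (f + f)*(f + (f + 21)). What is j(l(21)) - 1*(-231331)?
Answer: 14278981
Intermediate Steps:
l(f) = 4 + 2*f*(21 + 2*f) (l(f) = 4 + (f + f)*(f + (f + 21)) = 4 + (2*f)*(f + (21 + f)) = 4 + (2*f)*(21 + 2*f) = 4 + 2*f*(21 + 2*f))
j(L) = L + 2*L² (j(L) = (L² + L²) + L = 2*L² + L = L + 2*L²)
j(l(21)) - 1*(-231331) = (4 + 4*21² + 42*21)*(1 + 2*(4 + 4*21² + 42*21)) - 1*(-231331) = (4 + 4*441 + 882)*(1 + 2*(4 + 4*441 + 882)) + 231331 = (4 + 1764 + 882)*(1 + 2*(4 + 1764 + 882)) + 231331 = 2650*(1 + 2*2650) + 231331 = 2650*(1 + 5300) + 231331 = 2650*5301 + 231331 = 14047650 + 231331 = 14278981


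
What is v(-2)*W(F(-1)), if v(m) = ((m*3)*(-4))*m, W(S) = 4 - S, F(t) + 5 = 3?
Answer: -288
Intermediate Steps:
F(t) = -2 (F(t) = -5 + 3 = -2)
v(m) = -12*m**2 (v(m) = ((3*m)*(-4))*m = (-12*m)*m = -12*m**2)
v(-2)*W(F(-1)) = (-12*(-2)**2)*(4 - 1*(-2)) = (-12*4)*(4 + 2) = -48*6 = -288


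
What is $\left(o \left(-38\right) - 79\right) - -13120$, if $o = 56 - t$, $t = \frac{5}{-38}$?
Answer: $10908$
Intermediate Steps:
$t = - \frac{5}{38}$ ($t = 5 \left(- \frac{1}{38}\right) = - \frac{5}{38} \approx -0.13158$)
$o = \frac{2133}{38}$ ($o = 56 - - \frac{5}{38} = 56 + \frac{5}{38} = \frac{2133}{38} \approx 56.132$)
$\left(o \left(-38\right) - 79\right) - -13120 = \left(\frac{2133}{38} \left(-38\right) - 79\right) - -13120 = \left(-2133 - 79\right) + 13120 = -2212 + 13120 = 10908$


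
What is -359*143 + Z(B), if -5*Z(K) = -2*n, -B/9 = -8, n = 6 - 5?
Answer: -256683/5 ≈ -51337.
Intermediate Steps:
n = 1
B = 72 (B = -9*(-8) = 72)
Z(K) = ⅖ (Z(K) = -(-2)/5 = -⅕*(-2) = ⅖)
-359*143 + Z(B) = -359*143 + ⅖ = -51337 + ⅖ = -256683/5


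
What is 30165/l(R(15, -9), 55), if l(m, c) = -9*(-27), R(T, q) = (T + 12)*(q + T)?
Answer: 10055/81 ≈ 124.14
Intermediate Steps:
R(T, q) = (12 + T)*(T + q)
l(m, c) = 243
30165/l(R(15, -9), 55) = 30165/243 = 30165*(1/243) = 10055/81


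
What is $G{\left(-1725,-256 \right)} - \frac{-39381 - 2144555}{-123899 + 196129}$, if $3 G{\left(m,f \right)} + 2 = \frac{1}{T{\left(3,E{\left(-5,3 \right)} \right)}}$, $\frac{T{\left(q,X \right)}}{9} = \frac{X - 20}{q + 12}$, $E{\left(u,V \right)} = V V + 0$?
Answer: $\frac{105540667}{3575385} \approx 29.519$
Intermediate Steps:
$E{\left(u,V \right)} = V^{2}$ ($E{\left(u,V \right)} = V^{2} + 0 = V^{2}$)
$T{\left(q,X \right)} = \frac{9 \left(-20 + X\right)}{12 + q}$ ($T{\left(q,X \right)} = 9 \frac{X - 20}{q + 12} = 9 \frac{-20 + X}{12 + q} = \frac{9 \left(-20 + X\right)}{12 + q}$)
$G{\left(m,f \right)} = - \frac{71}{99}$ ($G{\left(m,f \right)} = - \frac{2}{3} + \frac{1}{3 \frac{9 \left(-20 + 3^{2}\right)}{12 + 3}} = - \frac{2}{3} + \frac{1}{3 \frac{9 \left(-20 + 9\right)}{15}} = - \frac{2}{3} + \frac{1}{3 \cdot 9 \cdot \frac{1}{15} \left(-11\right)} = - \frac{2}{3} + \frac{1}{3 \left(- \frac{33}{5}\right)} = - \frac{2}{3} + \frac{1}{3} \left(- \frac{5}{33}\right) = - \frac{2}{3} - \frac{5}{99} = - \frac{71}{99}$)
$G{\left(-1725,-256 \right)} - \frac{-39381 - 2144555}{-123899 + 196129} = - \frac{71}{99} - \frac{-39381 - 2144555}{-123899 + 196129} = - \frac{71}{99} - - \frac{2183936}{72230} = - \frac{71}{99} - \left(-2183936\right) \frac{1}{72230} = - \frac{71}{99} - - \frac{1091968}{36115} = - \frac{71}{99} + \frac{1091968}{36115} = \frac{105540667}{3575385}$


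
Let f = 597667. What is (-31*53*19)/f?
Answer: -31217/597667 ≈ -0.052231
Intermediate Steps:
(-31*53*19)/f = (-31*53*19)/597667 = -1643*19*(1/597667) = -31217*1/597667 = -31217/597667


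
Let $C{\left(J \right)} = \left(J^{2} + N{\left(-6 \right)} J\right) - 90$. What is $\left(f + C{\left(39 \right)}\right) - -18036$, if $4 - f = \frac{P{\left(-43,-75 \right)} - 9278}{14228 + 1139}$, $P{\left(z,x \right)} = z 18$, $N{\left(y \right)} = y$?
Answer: $\frac{295625031}{15367} \approx 19238.0$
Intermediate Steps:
$P{\left(z,x \right)} = 18 z$
$C{\left(J \right)} = -90 + J^{2} - 6 J$ ($C{\left(J \right)} = \left(J^{2} - 6 J\right) - 90 = -90 + J^{2} - 6 J$)
$f = \frac{71520}{15367}$ ($f = 4 - \frac{18 \left(-43\right) - 9278}{14228 + 1139} = 4 - \frac{-774 - 9278}{15367} = 4 - \left(-10052\right) \frac{1}{15367} = 4 - - \frac{10052}{15367} = 4 + \frac{10052}{15367} = \frac{71520}{15367} \approx 4.6541$)
$\left(f + C{\left(39 \right)}\right) - -18036 = \left(\frac{71520}{15367} - \left(324 - 1521\right)\right) - -18036 = \left(\frac{71520}{15367} - -1197\right) + 18036 = \left(\frac{71520}{15367} + 1197\right) + 18036 = \frac{18465819}{15367} + 18036 = \frac{295625031}{15367}$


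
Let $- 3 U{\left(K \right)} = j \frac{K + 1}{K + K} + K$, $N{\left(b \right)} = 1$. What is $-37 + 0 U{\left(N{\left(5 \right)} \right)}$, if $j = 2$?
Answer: $-37$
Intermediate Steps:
$U{\left(K \right)} = - \frac{K}{3} - \frac{1 + K}{3 K}$ ($U{\left(K \right)} = - \frac{2 \frac{K + 1}{K + K} + K}{3} = - \frac{2 \frac{1 + K}{2 K} + K}{3} = - \frac{\frac{1 + K}{K} + K}{3} = - \frac{K + \frac{1 + K}{K}}{3} = - \frac{K}{3} - \frac{1 + K}{3 K}$)
$-37 + 0 U{\left(N{\left(5 \right)} \right)} = -37 + 0 \frac{-1 - 1 \left(1 + 1\right)}{3 \cdot 1} = -37 + 0 \cdot \frac{1}{3} \cdot 1 \left(-1 - 1 \cdot 2\right) = -37 + 0 \cdot \frac{1}{3} \cdot 1 \left(-1 - 2\right) = -37 + 0 \cdot \frac{1}{3} \cdot 1 \left(-3\right) = -37 + 0 \left(-1\right) = -37 + 0 = -37$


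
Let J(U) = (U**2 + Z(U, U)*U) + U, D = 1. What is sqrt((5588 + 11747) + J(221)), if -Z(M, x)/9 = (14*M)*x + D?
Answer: I*sqrt(1359962078) ≈ 36878.0*I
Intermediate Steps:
Z(M, x) = -9 - 126*M*x (Z(M, x) = -9*((14*M)*x + 1) = -9*(14*M*x + 1) = -9*(1 + 14*M*x) = -9 - 126*M*x)
J(U) = U + U**2 + U*(-9 - 126*U**2) (J(U) = (U**2 + (-9 - 126*U*U)*U) + U = (U**2 + (-9 - 126*U**2)*U) + U = (U**2 + U*(-9 - 126*U**2)) + U = U + U**2 + U*(-9 - 126*U**2))
sqrt((5588 + 11747) + J(221)) = sqrt((5588 + 11747) + 221*(-8 + 221 - 126*221**2)) = sqrt(17335 + 221*(-8 + 221 - 126*48841)) = sqrt(17335 + 221*(-8 + 221 - 6153966)) = sqrt(17335 + 221*(-6153753)) = sqrt(17335 - 1359979413) = sqrt(-1359962078) = I*sqrt(1359962078)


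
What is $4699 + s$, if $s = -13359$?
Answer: $-8660$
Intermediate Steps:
$4699 + s = 4699 - 13359 = -8660$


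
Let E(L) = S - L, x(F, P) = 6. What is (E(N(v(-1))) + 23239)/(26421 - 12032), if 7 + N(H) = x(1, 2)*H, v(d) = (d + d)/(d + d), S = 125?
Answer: 23365/14389 ≈ 1.6238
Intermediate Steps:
v(d) = 1 (v(d) = (2*d)/((2*d)) = (2*d)*(1/(2*d)) = 1)
N(H) = -7 + 6*H
E(L) = 125 - L
(E(N(v(-1))) + 23239)/(26421 - 12032) = ((125 - (-7 + 6*1)) + 23239)/(26421 - 12032) = ((125 - (-7 + 6)) + 23239)/14389 = ((125 - 1*(-1)) + 23239)*(1/14389) = ((125 + 1) + 23239)*(1/14389) = (126 + 23239)*(1/14389) = 23365*(1/14389) = 23365/14389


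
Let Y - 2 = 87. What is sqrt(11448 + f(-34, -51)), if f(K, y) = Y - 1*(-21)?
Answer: sqrt(11558) ≈ 107.51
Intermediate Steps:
Y = 89 (Y = 2 + 87 = 89)
f(K, y) = 110 (f(K, y) = 89 - 1*(-21) = 89 + 21 = 110)
sqrt(11448 + f(-34, -51)) = sqrt(11448 + 110) = sqrt(11558)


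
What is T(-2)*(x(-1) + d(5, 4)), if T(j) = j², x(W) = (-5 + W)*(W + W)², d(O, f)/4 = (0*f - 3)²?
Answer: 48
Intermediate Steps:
d(O, f) = 36 (d(O, f) = 4*(0*f - 3)² = 4*(0 - 3)² = 4*(-3)² = 4*9 = 36)
x(W) = 4*W²*(-5 + W) (x(W) = (-5 + W)*(2*W)² = (-5 + W)*(4*W²) = 4*W²*(-5 + W))
T(-2)*(x(-1) + d(5, 4)) = (-2)²*(4*(-1)²*(-5 - 1) + 36) = 4*(4*1*(-6) + 36) = 4*(-24 + 36) = 4*12 = 48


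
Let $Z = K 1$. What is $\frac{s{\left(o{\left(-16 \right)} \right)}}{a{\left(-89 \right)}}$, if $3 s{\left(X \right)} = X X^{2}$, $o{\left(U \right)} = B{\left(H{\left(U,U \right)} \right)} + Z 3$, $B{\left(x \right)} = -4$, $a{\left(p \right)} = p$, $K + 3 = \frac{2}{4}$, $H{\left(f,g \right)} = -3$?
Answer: $\frac{12167}{2136} \approx 5.6962$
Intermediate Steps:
$K = - \frac{5}{2}$ ($K = -3 + \frac{2}{4} = -3 + 2 \cdot \frac{1}{4} = -3 + \frac{1}{2} = - \frac{5}{2} \approx -2.5$)
$Z = - \frac{5}{2}$ ($Z = \left(- \frac{5}{2}\right) 1 = - \frac{5}{2} \approx -2.5$)
$o{\left(U \right)} = - \frac{23}{2}$ ($o{\left(U \right)} = -4 - \frac{15}{2} = - \frac{23}{2}$)
$s{\left(X \right)} = \frac{X^{3}}{3}$ ($s{\left(X \right)} = \frac{X X^{2}}{3} = \frac{X^{3}}{3}$)
$\frac{s{\left(o{\left(-16 \right)} \right)}}{a{\left(-89 \right)}} = \frac{\frac{1}{3} \left(- \frac{23}{2}\right)^{3}}{-89} = \frac{1}{3} \left(- \frac{12167}{8}\right) \left(- \frac{1}{89}\right) = \left(- \frac{12167}{24}\right) \left(- \frac{1}{89}\right) = \frac{12167}{2136}$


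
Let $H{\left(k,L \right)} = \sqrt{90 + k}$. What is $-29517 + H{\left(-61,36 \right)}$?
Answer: $-29517 + \sqrt{29} \approx -29512.0$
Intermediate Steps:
$-29517 + H{\left(-61,36 \right)} = -29517 + \sqrt{90 - 61} = -29517 + \sqrt{29}$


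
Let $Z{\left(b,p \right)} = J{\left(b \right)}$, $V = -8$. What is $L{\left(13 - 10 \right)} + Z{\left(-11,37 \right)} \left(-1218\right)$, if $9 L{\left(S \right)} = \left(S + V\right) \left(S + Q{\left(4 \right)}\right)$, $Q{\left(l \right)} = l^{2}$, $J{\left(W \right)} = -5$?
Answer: $\frac{54715}{9} \approx 6079.4$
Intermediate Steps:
$Z{\left(b,p \right)} = -5$
$L{\left(S \right)} = \frac{\left(-8 + S\right) \left(16 + S\right)}{9}$ ($L{\left(S \right)} = \frac{\left(S - 8\right) \left(S + 4^{2}\right)}{9} = \frac{\left(-8 + S\right) \left(S + 16\right)}{9} = \frac{\left(-8 + S\right) \left(16 + S\right)}{9}$)
$L{\left(13 - 10 \right)} + Z{\left(-11,37 \right)} \left(-1218\right) = \left(- \frac{128}{9} + \frac{\left(13 - 10\right)^{2}}{9} + \frac{8 \left(13 - 10\right)}{9}\right) - -6090 = \left(- \frac{128}{9} + \frac{3^{2}}{9} + \frac{8}{9} \cdot 3\right) + 6090 = \left(- \frac{128}{9} + \frac{1}{9} \cdot 9 + \frac{8}{3}\right) + 6090 = \left(- \frac{128}{9} + 1 + \frac{8}{3}\right) + 6090 = - \frac{95}{9} + 6090 = \frac{54715}{9}$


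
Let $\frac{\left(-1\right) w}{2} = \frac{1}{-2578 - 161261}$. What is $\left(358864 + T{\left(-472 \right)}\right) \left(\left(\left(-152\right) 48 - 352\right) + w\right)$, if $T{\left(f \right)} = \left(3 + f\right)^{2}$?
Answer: $- \frac{55791635831750}{12603} \approx -4.4269 \cdot 10^{9}$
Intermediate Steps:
$w = \frac{2}{163839}$ ($w = - \frac{2}{-2578 - 161261} = - \frac{2}{-163839} = \left(-2\right) \left(- \frac{1}{163839}\right) = \frac{2}{163839} \approx 1.2207 \cdot 10^{-5}$)
$\left(358864 + T{\left(-472 \right)}\right) \left(\left(\left(-152\right) 48 - 352\right) + w\right) = \left(358864 + \left(3 - 472\right)^{2}\right) \left(\left(\left(-152\right) 48 - 352\right) + \frac{2}{163839}\right) = \left(358864 + \left(-469\right)^{2}\right) \left(\left(-7296 - 352\right) + \frac{2}{163839}\right) = \left(358864 + 219961\right) \left(-7648 + \frac{2}{163839}\right) = 578825 \left(- \frac{1253040670}{163839}\right) = - \frac{55791635831750}{12603}$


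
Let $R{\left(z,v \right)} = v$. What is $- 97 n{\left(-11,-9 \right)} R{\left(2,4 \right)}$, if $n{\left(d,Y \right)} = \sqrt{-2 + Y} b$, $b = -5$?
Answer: $1940 i \sqrt{11} \approx 6434.3 i$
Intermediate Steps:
$n{\left(d,Y \right)} = - 5 \sqrt{-2 + Y}$ ($n{\left(d,Y \right)} = \sqrt{-2 + Y} \left(-5\right) = - 5 \sqrt{-2 + Y}$)
$- 97 n{\left(-11,-9 \right)} R{\left(2,4 \right)} = - 97 \left(- 5 \sqrt{-2 - 9}\right) 4 = - 97 \left(- 5 \sqrt{-11}\right) 4 = - 97 \left(- 5 i \sqrt{11}\right) 4 = 485 i \sqrt{11} \cdot 4 = 1940 i \sqrt{11}$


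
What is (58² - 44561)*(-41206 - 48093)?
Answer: 3678850903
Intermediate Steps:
(58² - 44561)*(-41206 - 48093) = (3364 - 44561)*(-89299) = -41197*(-89299) = 3678850903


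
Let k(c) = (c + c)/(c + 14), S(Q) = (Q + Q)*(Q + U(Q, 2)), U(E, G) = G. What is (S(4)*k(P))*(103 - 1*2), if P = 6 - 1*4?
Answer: 1212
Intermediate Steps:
S(Q) = 2*Q*(2 + Q) (S(Q) = (Q + Q)*(Q + 2) = (2*Q)*(2 + Q) = 2*Q*(2 + Q))
P = 2 (P = 6 - 4 = 2)
k(c) = 2*c/(14 + c) (k(c) = (2*c)/(14 + c) = 2*c/(14 + c))
(S(4)*k(P))*(103 - 1*2) = ((2*4*(2 + 4))*(2*2/(14 + 2)))*(103 - 1*2) = ((2*4*6)*(2*2/16))*(103 - 2) = (48*(2*2*(1/16)))*101 = (48*(¼))*101 = 12*101 = 1212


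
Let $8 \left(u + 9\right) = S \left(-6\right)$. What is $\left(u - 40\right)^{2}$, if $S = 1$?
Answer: $\frac{39601}{16} \approx 2475.1$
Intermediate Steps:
$u = - \frac{39}{4}$ ($u = -9 + \frac{1 \left(-6\right)}{8} = -9 + \frac{1}{8} \left(-6\right) = -9 - \frac{3}{4} = - \frac{39}{4} \approx -9.75$)
$\left(u - 40\right)^{2} = \left(- \frac{39}{4} - 40\right)^{2} = \left(- \frac{199}{4}\right)^{2} = \frac{39601}{16}$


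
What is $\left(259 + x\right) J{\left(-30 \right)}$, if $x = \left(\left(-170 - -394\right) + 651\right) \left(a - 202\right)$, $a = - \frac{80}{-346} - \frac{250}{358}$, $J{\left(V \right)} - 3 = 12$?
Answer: $- \frac{82170805080}{30967} \approx -2.6535 \cdot 10^{6}$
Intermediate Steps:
$J{\left(V \right)} = 15$ ($J{\left(V \right)} = 3 + 12 = 15$)
$a = - \frac{14465}{30967}$ ($a = \left(-80\right) \left(- \frac{1}{346}\right) - \frac{125}{179} = \frac{40}{173} - \frac{125}{179} = - \frac{14465}{30967} \approx -0.46711$)
$x = - \frac{5486074125}{30967}$ ($x = \left(\left(-170 - -394\right) + 651\right) \left(- \frac{14465}{30967} - 202\right) = \left(\left(-170 + 394\right) + 651\right) \left(- \frac{6269799}{30967}\right) = \left(224 + 651\right) \left(- \frac{6269799}{30967}\right) = 875 \left(- \frac{6269799}{30967}\right) = - \frac{5486074125}{30967} \approx -1.7716 \cdot 10^{5}$)
$\left(259 + x\right) J{\left(-30 \right)} = \left(259 - \frac{5486074125}{30967}\right) 15 = \left(- \frac{5478053672}{30967}\right) 15 = - \frac{82170805080}{30967}$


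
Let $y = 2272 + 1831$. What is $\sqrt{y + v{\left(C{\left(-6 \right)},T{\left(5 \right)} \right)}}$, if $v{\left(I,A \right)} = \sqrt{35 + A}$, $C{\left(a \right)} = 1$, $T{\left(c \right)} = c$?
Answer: $\sqrt{4103 + 2 \sqrt{10}} \approx 64.104$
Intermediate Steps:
$y = 4103$
$\sqrt{y + v{\left(C{\left(-6 \right)},T{\left(5 \right)} \right)}} = \sqrt{4103 + \sqrt{35 + 5}} = \sqrt{4103 + \sqrt{40}} = \sqrt{4103 + 2 \sqrt{10}}$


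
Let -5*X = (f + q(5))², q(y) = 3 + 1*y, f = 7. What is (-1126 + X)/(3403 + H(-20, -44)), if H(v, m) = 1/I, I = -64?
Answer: -74944/217791 ≈ -0.34411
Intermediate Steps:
q(y) = 3 + y
H(v, m) = -1/64 (H(v, m) = 1/(-64) = -1/64)
X = -45 (X = -(7 + (3 + 5))²/5 = -(7 + 8)²/5 = -⅕*15² = -⅕*225 = -45)
(-1126 + X)/(3403 + H(-20, -44)) = (-1126 - 45)/(3403 - 1/64) = -1171/217791/64 = -1171*64/217791 = -74944/217791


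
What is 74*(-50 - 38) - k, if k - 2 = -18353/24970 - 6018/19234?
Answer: -26508431531/4070110 ≈ -6513.0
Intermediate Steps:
k = 3875211/4070110 (k = 2 + (-18353/24970 - 6018/19234) = 2 + (-18353*1/24970 - 6018*1/19234) = 2 + (-18353/24970 - 51/163) = 2 - 4265009/4070110 = 3875211/4070110 ≈ 0.95211)
74*(-50 - 38) - k = 74*(-50 - 38) - 1*3875211/4070110 = 74*(-88) - 3875211/4070110 = -6512 - 3875211/4070110 = -26508431531/4070110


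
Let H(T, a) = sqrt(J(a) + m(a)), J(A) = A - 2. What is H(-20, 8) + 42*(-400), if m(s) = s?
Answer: -16800 + sqrt(14) ≈ -16796.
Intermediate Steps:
J(A) = -2 + A
H(T, a) = sqrt(-2 + 2*a) (H(T, a) = sqrt((-2 + a) + a) = sqrt(-2 + 2*a))
H(-20, 8) + 42*(-400) = sqrt(-2 + 2*8) + 42*(-400) = sqrt(-2 + 16) - 16800 = sqrt(14) - 16800 = -16800 + sqrt(14)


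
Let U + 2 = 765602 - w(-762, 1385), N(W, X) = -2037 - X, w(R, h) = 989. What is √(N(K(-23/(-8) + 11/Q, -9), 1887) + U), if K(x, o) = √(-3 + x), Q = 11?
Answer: √760687 ≈ 872.17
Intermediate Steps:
U = 764611 (U = -2 + (765602 - 1*989) = -2 + (765602 - 989) = -2 + 764613 = 764611)
√(N(K(-23/(-8) + 11/Q, -9), 1887) + U) = √((-2037 - 1*1887) + 764611) = √((-2037 - 1887) + 764611) = √(-3924 + 764611) = √760687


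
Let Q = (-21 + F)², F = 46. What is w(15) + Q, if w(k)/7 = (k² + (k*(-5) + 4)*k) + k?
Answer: -5150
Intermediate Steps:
Q = 625 (Q = (-21 + 46)² = 25² = 625)
w(k) = 7*k + 7*k² + 7*k*(4 - 5*k) (w(k) = 7*((k² + (k*(-5) + 4)*k) + k) = 7*((k² + (-5*k + 4)*k) + k) = 7*((k² + (4 - 5*k)*k) + k) = 7*((k² + k*(4 - 5*k)) + k) = 7*(k + k² + k*(4 - 5*k)) = 7*k + 7*k² + 7*k*(4 - 5*k))
w(15) + Q = 7*15*(5 - 4*15) + 625 = 7*15*(5 - 60) + 625 = 7*15*(-55) + 625 = -5775 + 625 = -5150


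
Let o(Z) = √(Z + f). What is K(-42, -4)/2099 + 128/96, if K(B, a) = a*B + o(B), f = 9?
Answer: 8900/6297 + I*√33/2099 ≈ 1.4134 + 0.0027368*I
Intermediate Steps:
o(Z) = √(9 + Z) (o(Z) = √(Z + 9) = √(9 + Z))
K(B, a) = √(9 + B) + B*a (K(B, a) = a*B + √(9 + B) = B*a + √(9 + B) = √(9 + B) + B*a)
K(-42, -4)/2099 + 128/96 = (√(9 - 42) - 42*(-4))/2099 + 128/96 = (√(-33) + 168)*(1/2099) + 128*(1/96) = (I*√33 + 168)*(1/2099) + 4/3 = (168 + I*√33)*(1/2099) + 4/3 = (168/2099 + I*√33/2099) + 4/3 = 8900/6297 + I*√33/2099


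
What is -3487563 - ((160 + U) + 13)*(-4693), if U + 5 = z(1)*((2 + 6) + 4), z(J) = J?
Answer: -2642823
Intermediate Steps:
U = 7 (U = -5 + 1*((2 + 6) + 4) = -5 + 1*(8 + 4) = -5 + 1*12 = -5 + 12 = 7)
-3487563 - ((160 + U) + 13)*(-4693) = -3487563 - ((160 + 7) + 13)*(-4693) = -3487563 - (167 + 13)*(-4693) = -3487563 - 180*(-4693) = -3487563 - 1*(-844740) = -3487563 + 844740 = -2642823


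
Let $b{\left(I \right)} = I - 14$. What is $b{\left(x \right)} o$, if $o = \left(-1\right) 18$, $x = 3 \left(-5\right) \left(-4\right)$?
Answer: $-828$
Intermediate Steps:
$x = 60$ ($x = \left(-15\right) \left(-4\right) = 60$)
$b{\left(I \right)} = -14 + I$ ($b{\left(I \right)} = I - 14 = -14 + I$)
$o = -18$
$b{\left(x \right)} o = \left(-14 + 60\right) \left(-18\right) = 46 \left(-18\right) = -828$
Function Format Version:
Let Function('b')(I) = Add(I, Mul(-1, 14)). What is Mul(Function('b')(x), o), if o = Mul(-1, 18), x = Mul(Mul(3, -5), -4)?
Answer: -828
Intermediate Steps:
x = 60 (x = Mul(-15, -4) = 60)
Function('b')(I) = Add(-14, I) (Function('b')(I) = Add(I, -14) = Add(-14, I))
o = -18
Mul(Function('b')(x), o) = Mul(Add(-14, 60), -18) = Mul(46, -18) = -828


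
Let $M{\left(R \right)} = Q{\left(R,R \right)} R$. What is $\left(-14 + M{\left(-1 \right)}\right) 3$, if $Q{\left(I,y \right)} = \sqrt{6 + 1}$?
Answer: $-42 - 3 \sqrt{7} \approx -49.937$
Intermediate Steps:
$Q{\left(I,y \right)} = \sqrt{7}$
$M{\left(R \right)} = R \sqrt{7}$ ($M{\left(R \right)} = \sqrt{7} R = R \sqrt{7}$)
$\left(-14 + M{\left(-1 \right)}\right) 3 = \left(-14 - \sqrt{7}\right) 3 = -42 - 3 \sqrt{7}$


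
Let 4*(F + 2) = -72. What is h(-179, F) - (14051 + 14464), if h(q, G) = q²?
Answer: 3526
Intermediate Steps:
F = -20 (F = -2 + (¼)*(-72) = -2 - 18 = -20)
h(-179, F) - (14051 + 14464) = (-179)² - (14051 + 14464) = 32041 - 1*28515 = 32041 - 28515 = 3526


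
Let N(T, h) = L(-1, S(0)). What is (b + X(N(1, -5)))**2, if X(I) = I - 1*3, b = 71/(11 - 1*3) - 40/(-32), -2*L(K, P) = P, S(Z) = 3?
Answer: 2025/64 ≈ 31.641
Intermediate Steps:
L(K, P) = -P/2
N(T, h) = -3/2 (N(T, h) = -1/2*3 = -3/2)
b = 81/8 (b = 71/(11 - 3) - 40*(-1/32) = 71/8 + 5/4 = 81/8 ≈ 10.125)
X(I) = -3 + I (X(I) = I - 3 = -3 + I)
(b + X(N(1, -5)))**2 = (81/8 + (-3 - 3/2))**2 = (81/8 - 9/2)**2 = (45/8)**2 = 2025/64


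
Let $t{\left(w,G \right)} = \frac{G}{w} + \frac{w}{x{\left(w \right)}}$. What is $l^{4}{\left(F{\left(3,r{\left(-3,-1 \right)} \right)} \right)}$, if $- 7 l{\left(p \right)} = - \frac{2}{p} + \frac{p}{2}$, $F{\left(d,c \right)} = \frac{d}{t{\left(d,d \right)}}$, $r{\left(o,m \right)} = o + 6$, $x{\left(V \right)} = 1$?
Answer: $\frac{9150625}{796594176} \approx 0.011487$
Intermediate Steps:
$r{\left(o,m \right)} = 6 + o$
$t{\left(w,G \right)} = w + \frac{G}{w}$ ($t{\left(w,G \right)} = \frac{G}{w} + \frac{w}{1} = \frac{G}{w} + w 1 = \frac{G}{w} + w = w + \frac{G}{w}$)
$F{\left(d,c \right)} = \frac{d}{1 + d}$ ($F{\left(d,c \right)} = \frac{d}{d + \frac{d}{d}} = \frac{d}{d + 1} = \frac{d}{1 + d}$)
$l{\left(p \right)} = - \frac{p}{14} + \frac{2}{7 p}$ ($l{\left(p \right)} = - \frac{- \frac{2}{p} + \frac{p}{2}}{7} = - \frac{\frac{p}{2} - \frac{2}{p}}{7} = - \frac{p}{14} + \frac{2}{7 p}$)
$l^{4}{\left(F{\left(3,r{\left(-3,-1 \right)} \right)} \right)} = \left(\frac{4 - \left(\frac{3}{1 + 3}\right)^{2}}{14 \frac{3}{1 + 3}}\right)^{4} = \left(\frac{4 - \left(\frac{3}{4}\right)^{2}}{14 \cdot \frac{3}{4}}\right)^{4} = \left(\frac{1}{14} \cdot \frac{4}{3} \left(4 - \frac{9}{16}\right)\right)^{4} = \left(\frac{1}{14} \cdot \frac{4}{3} \cdot \frac{55}{16}\right)^{4} = \left(\frac{55}{168}\right)^{4} = \frac{9150625}{796594176}$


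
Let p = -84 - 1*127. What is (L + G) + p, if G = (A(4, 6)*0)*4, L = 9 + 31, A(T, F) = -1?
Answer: -171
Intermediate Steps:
p = -211 (p = -84 - 127 = -211)
L = 40
G = 0 (G = -1*0*4 = 0*4 = 0)
(L + G) + p = (40 + 0) - 211 = 40 - 211 = -171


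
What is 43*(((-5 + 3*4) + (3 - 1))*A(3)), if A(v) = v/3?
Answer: 387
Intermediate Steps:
A(v) = v/3 (A(v) = v*(⅓) = v/3)
43*(((-5 + 3*4) + (3 - 1))*A(3)) = 43*(((-5 + 3*4) + (3 - 1))*((⅓)*3)) = 43*(((-5 + 12) + 2)*1) = 43*((7 + 2)*1) = 43*(9*1) = 43*9 = 387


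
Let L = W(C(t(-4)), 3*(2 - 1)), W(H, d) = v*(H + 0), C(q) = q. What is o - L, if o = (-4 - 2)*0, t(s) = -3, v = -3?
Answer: -9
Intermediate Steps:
W(H, d) = -3*H (W(H, d) = -3*(H + 0) = -3*H)
o = 0 (o = -6*0 = 0)
L = 9 (L = -3*(-3) = 9)
o - L = 0 - 1*9 = 0 - 9 = -9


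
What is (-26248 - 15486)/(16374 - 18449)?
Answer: 41734/2075 ≈ 20.113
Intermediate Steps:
(-26248 - 15486)/(16374 - 18449) = -41734/(-2075) = -41734*(-1/2075) = 41734/2075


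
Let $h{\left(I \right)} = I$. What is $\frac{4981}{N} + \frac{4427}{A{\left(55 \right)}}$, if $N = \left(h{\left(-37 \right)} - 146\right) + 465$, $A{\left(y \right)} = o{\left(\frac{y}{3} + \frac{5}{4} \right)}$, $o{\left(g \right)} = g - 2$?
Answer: $\frac{16031959}{59502} \approx 269.44$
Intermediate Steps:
$o{\left(g \right)} = -2 + g$
$A{\left(y \right)} = - \frac{3}{4} + \frac{y}{3}$ ($A{\left(y \right)} = -2 + \left(\frac{y}{3} + \frac{5}{4}\right) = -2 + \left(\frac{5}{4} + \frac{y}{3}\right) = - \frac{3}{4} + \frac{y}{3}$)
$N = 282$ ($N = \left(-37 - 146\right) + 465 = -183 + 465 = 282$)
$\frac{4981}{N} + \frac{4427}{A{\left(55 \right)}} = \frac{4981}{282} + \frac{4427}{- \frac{3}{4} + \frac{1}{3} \cdot 55} = 4981 \cdot \frac{1}{282} + \frac{4427}{- \frac{3}{4} + \frac{55}{3}} = \frac{4981}{282} + \frac{4427}{\frac{211}{12}} = \frac{4981}{282} + 4427 \cdot \frac{12}{211} = \frac{4981}{282} + \frac{53124}{211} = \frac{16031959}{59502}$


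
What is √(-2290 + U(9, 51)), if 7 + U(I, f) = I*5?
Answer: 2*I*√563 ≈ 47.455*I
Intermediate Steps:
U(I, f) = -7 + 5*I (U(I, f) = -7 + I*5 = -7 + 5*I)
√(-2290 + U(9, 51)) = √(-2290 + (-7 + 5*9)) = √(-2290 + (-7 + 45)) = √(-2290 + 38) = √(-2252) = 2*I*√563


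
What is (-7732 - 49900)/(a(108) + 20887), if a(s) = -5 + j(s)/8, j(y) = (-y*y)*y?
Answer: 28816/68291 ≈ 0.42196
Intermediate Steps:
j(y) = -y**3 (j(y) = (-y**2)*y = -y**3)
a(s) = -5 - s**3/8 (a(s) = -5 + (-s**3)/8 = -5 - s**3/8)
(-7732 - 49900)/(a(108) + 20887) = (-7732 - 49900)/((-5 - 1/8*108**3) + 20887) = -57632/((-5 - 1/8*1259712) + 20887) = -57632/((-5 - 157464) + 20887) = -57632/(-157469 + 20887) = -57632/(-136582) = -57632*(-1/136582) = 28816/68291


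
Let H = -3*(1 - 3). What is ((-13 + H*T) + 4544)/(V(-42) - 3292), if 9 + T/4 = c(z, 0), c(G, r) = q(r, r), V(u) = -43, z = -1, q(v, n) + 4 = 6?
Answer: -4363/3335 ≈ -1.3082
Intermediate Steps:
q(v, n) = 2 (q(v, n) = -4 + 6 = 2)
H = 6 (H = -3*(-2) = 6)
c(G, r) = 2
T = -28 (T = -36 + 4*2 = -36 + 8 = -28)
((-13 + H*T) + 4544)/(V(-42) - 3292) = ((-13 + 6*(-28)) + 4544)/(-43 - 3292) = ((-13 - 168) + 4544)/(-3335) = (-181 + 4544)*(-1/3335) = 4363*(-1/3335) = -4363/3335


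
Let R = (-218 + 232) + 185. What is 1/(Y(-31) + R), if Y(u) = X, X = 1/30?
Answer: 30/5971 ≈ 0.0050243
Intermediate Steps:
X = 1/30 ≈ 0.033333
Y(u) = 1/30
R = 199 (R = 14 + 185 = 199)
1/(Y(-31) + R) = 1/(1/30 + 199) = 1/(5971/30) = 30/5971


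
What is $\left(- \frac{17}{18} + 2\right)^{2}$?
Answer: $\frac{361}{324} \approx 1.1142$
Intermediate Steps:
$\left(- \frac{17}{18} + 2\right)^{2} = \left(\frac{19}{18}\right)^{2} = \frac{361}{324}$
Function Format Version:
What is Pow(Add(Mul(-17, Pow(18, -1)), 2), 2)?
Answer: Rational(361, 324) ≈ 1.1142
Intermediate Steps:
Pow(Add(Mul(-17, Pow(18, -1)), 2), 2) = Pow(Add(Mul(-17, Rational(1, 18)), 2), 2) = Pow(Add(Rational(-17, 18), 2), 2) = Pow(Rational(19, 18), 2) = Rational(361, 324)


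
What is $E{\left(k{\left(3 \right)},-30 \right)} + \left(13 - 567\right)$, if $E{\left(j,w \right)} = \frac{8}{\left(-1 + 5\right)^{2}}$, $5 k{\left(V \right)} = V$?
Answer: $- \frac{1107}{2} \approx -553.5$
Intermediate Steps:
$k{\left(V \right)} = \frac{V}{5}$
$E{\left(j,w \right)} = \frac{1}{2}$ ($E{\left(j,w \right)} = \frac{8}{4^{2}} = \frac{8}{16} = 8 \cdot \frac{1}{16} = \frac{1}{2}$)
$E{\left(k{\left(3 \right)},-30 \right)} + \left(13 - 567\right) = \frac{1}{2} + \left(13 - 567\right) = \frac{1}{2} - 554 = - \frac{1107}{2}$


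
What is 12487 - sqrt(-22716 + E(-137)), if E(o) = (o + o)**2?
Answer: 12487 - 2*sqrt(13090) ≈ 12258.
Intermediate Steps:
E(o) = 4*o**2 (E(o) = (2*o)**2 = 4*o**2)
12487 - sqrt(-22716 + E(-137)) = 12487 - sqrt(-22716 + 4*(-137)**2) = 12487 - sqrt(-22716 + 4*18769) = 12487 - sqrt(-22716 + 75076) = 12487 - sqrt(52360) = 12487 - 2*sqrt(13090)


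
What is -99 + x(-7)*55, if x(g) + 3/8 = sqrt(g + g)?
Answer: -957/8 + 55*I*sqrt(14) ≈ -119.63 + 205.79*I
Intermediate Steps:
x(g) = -3/8 + sqrt(2)*sqrt(g) (x(g) = -3/8 + sqrt(g + g) = -3/8 + sqrt(2*g) = -3/8 + sqrt(2)*sqrt(g))
-99 + x(-7)*55 = -99 + (-3/8 + sqrt(2)*sqrt(-7))*55 = -99 + (-3/8 + sqrt(2)*(I*sqrt(7)))*55 = -99 + (-3/8 + I*sqrt(14))*55 = -99 + (-165/8 + 55*I*sqrt(14)) = -957/8 + 55*I*sqrt(14)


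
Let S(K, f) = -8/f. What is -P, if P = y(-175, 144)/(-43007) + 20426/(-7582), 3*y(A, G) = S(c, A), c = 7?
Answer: 230596038103/85595756925 ≈ 2.6940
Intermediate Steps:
y(A, G) = -8/(3*A) (y(A, G) = (-8/A)/3 = -8/(3*A))
P = -230596038103/85595756925 (P = -8/3/(-175)/(-43007) + 20426/(-7582) = -8/3*(-1/175)*(-1/43007) + 20426*(-1/7582) = (8/525)*(-1/43007) - 10213/3791 = -8/22578675 - 10213/3791 = -230596038103/85595756925 ≈ -2.6940)
-P = -1*(-230596038103/85595756925) = 230596038103/85595756925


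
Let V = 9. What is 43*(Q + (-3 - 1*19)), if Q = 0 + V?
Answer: -559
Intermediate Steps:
Q = 9 (Q = 0 + 9 = 9)
43*(Q + (-3 - 1*19)) = 43*(9 + (-3 - 1*19)) = 43*(9 + (-3 - 19)) = 43*(9 - 22) = 43*(-13) = -559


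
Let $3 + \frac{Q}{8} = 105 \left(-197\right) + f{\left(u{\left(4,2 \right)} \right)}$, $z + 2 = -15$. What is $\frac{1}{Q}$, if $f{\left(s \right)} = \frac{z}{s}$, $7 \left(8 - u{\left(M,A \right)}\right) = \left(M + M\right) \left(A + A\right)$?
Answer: $- \frac{3}{496631} \approx -6.0407 \cdot 10^{-6}$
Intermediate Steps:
$z = -17$ ($z = -2 - 15 = -17$)
$u{\left(M,A \right)} = 8 - \frac{4 A M}{7}$ ($u{\left(M,A \right)} = 8 - \frac{\left(M + M\right) \left(A + A\right)}{7} = 8 - \frac{2 M 2 A}{7} = 8 - \frac{4 A M}{7}$)
$f{\left(s \right)} = - \frac{17}{s}$
$Q = - \frac{496631}{3}$ ($Q = -24 + 8 \left(105 \left(-197\right) - \frac{17}{8 - \frac{8}{7} \cdot 4}\right) = -24 + 8 \left(-20685 - \frac{17}{8 - \frac{32}{7}}\right) = -24 + 8 \left(-20685 - \frac{17}{\frac{24}{7}}\right) = -24 + 8 \left(-20685 - \frac{119}{24}\right) = -24 + 8 \left(- \frac{496559}{24}\right) = -24 - \frac{496559}{3} = - \frac{496631}{3} \approx -1.6554 \cdot 10^{5}$)
$\frac{1}{Q} = \frac{1}{- \frac{496631}{3}} = - \frac{3}{496631}$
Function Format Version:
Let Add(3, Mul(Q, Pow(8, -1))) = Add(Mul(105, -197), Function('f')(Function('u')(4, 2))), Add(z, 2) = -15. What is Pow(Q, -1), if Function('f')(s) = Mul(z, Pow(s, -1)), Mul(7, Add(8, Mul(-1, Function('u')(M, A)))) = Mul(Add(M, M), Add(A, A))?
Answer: Rational(-3, 496631) ≈ -6.0407e-6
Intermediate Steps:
z = -17 (z = Add(-2, -15) = -17)
Function('u')(M, A) = Add(8, Mul(Rational(-4, 7), A, M)) (Function('u')(M, A) = Add(8, Mul(Rational(-1, 7), Mul(Add(M, M), Add(A, A)))) = Add(8, Mul(Rational(-1, 7), Mul(Mul(2, M), Mul(2, A)))) = Add(8, Mul(Rational(-1, 7), Mul(4, A, M))) = Add(8, Mul(Rational(-4, 7), A, M)))
Function('f')(s) = Mul(-17, Pow(s, -1))
Q = Rational(-496631, 3) (Q = Add(-24, Mul(8, Add(Mul(105, -197), Mul(-17, Pow(Add(8, Mul(Rational(-4, 7), 2, 4)), -1))))) = Add(-24, Mul(8, Add(-20685, Mul(-17, Pow(Add(8, Rational(-32, 7)), -1))))) = Add(-24, Mul(8, Add(-20685, Mul(-17, Pow(Rational(24, 7), -1))))) = Add(-24, Mul(8, Add(-20685, Mul(-17, Rational(7, 24))))) = Add(-24, Mul(8, Add(-20685, Rational(-119, 24)))) = Add(-24, Mul(8, Rational(-496559, 24))) = Add(-24, Rational(-496559, 3)) = Rational(-496631, 3) ≈ -1.6554e+5)
Pow(Q, -1) = Pow(Rational(-496631, 3), -1) = Rational(-3, 496631)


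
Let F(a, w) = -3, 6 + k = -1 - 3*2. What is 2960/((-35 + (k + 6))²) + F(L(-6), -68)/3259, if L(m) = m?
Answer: 2410337/1437219 ≈ 1.6771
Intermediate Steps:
k = -13 (k = -6 + (-1 - 3*2) = -6 + (-1 - 6) = -6 - 7 = -13)
2960/((-35 + (k + 6))²) + F(L(-6), -68)/3259 = 2960/((-35 + (-13 + 6))²) - 3/3259 = 2960/((-35 - 7)²) - 3*1/3259 = 2960/((-42)²) - 3/3259 = 2960/1764 - 3/3259 = 2960*(1/1764) - 3/3259 = 740/441 - 3/3259 = 2410337/1437219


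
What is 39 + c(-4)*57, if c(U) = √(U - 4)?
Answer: 39 + 114*I*√2 ≈ 39.0 + 161.22*I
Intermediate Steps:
c(U) = √(-4 + U)
39 + c(-4)*57 = 39 + √(-4 - 4)*57 = 39 + √(-8)*57 = 39 + (2*I*√2)*57 = 39 + 114*I*√2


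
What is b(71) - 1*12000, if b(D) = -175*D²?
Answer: -894175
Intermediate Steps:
b(71) - 1*12000 = -175*71² - 1*12000 = -175*5041 - 12000 = -882175 - 12000 = -894175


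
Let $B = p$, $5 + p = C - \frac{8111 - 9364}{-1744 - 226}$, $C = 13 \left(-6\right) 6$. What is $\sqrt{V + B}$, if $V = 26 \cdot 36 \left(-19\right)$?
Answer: $\frac{i \sqrt{70856059710}}{1970} \approx 135.12 i$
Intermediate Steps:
$C = -468$ ($C = \left(-78\right) 6 = -468$)
$p = - \frac{933063}{1970}$ ($p = -5 - \left(468 + \frac{8111 - 9364}{-1744 - 226}\right) = -5 - \left(468 - \frac{1253}{-1970}\right) = -5 - \left(468 - - \frac{1253}{1970}\right) = -5 - \frac{923213}{1970} = - \frac{933063}{1970} \approx -473.64$)
$B = - \frac{933063}{1970} \approx -473.64$
$V = -17784$ ($V = 936 \left(-19\right) = -17784$)
$\sqrt{V + B} = \sqrt{-17784 - \frac{933063}{1970}} = \sqrt{- \frac{35967543}{1970}} = \frac{i \sqrt{70856059710}}{1970}$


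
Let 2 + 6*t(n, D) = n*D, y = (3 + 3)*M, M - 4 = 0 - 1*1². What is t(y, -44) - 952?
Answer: -3253/3 ≈ -1084.3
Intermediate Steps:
M = 3 (M = 4 + (0 - 1*1²) = 4 + (0 - 1*1) = 4 + (0 - 1) = 4 - 1 = 3)
y = 18 (y = (3 + 3)*3 = 6*3 = 18)
t(n, D) = -⅓ + D*n/6 (t(n, D) = -⅓ + (n*D)/6 = -⅓ + (D*n)/6 = -⅓ + D*n/6)
t(y, -44) - 952 = (-⅓ + (⅙)*(-44)*18) - 952 = (-⅓ - 132) - 952 = -397/3 - 952 = -3253/3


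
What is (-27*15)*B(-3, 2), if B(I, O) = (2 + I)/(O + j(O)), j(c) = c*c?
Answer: 135/2 ≈ 67.500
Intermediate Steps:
j(c) = c²
B(I, O) = (2 + I)/(O + O²)
(-27*15)*B(-3, 2) = (-27*15)*((2 - 3)/(2*(1 + 2))) = -405*(-1)/(2*3) = -405*(-⅙) = 135/2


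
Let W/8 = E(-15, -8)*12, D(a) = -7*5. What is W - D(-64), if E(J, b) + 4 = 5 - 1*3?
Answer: -157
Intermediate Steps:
D(a) = -35 (D(a) = -1*35 = -35)
E(J, b) = -2 (E(J, b) = -4 + (5 - 1*3) = -4 + (5 - 3) = -4 + 2 = -2)
W = -192 (W = 8*(-2*12) = 8*(-24) = -192)
W - D(-64) = -192 - 1*(-35) = -192 + 35 = -157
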